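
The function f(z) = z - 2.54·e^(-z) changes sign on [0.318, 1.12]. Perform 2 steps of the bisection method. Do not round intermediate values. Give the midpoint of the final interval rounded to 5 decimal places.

1.01975

f(0.318000) = -1.530111, f(1.120000) = 0.291249 (opposite signs)
step 1: m = 0.719000, f(m) = -0.518588 < 0 → root in [0.719000, 1.120000]
step 2: m = 0.919500, f(m) = -0.093245 < 0 → root in [0.919500, 1.120000]
Midpoint of [0.919500, 1.120000] = 1.019750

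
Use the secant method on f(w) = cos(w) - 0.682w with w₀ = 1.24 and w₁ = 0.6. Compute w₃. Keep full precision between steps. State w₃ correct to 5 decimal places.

f(w_0) = -0.520884, f(w_1) = 0.416136
w_2 = 0.600000 - (0.416136)·(0.600000 - 1.240000)/(0.416136 - (-0.520884)) = 0.884228; f(w_2) = 0.030844
w_3 = 0.884228 - (0.030844)·(0.884228 - 0.600000)/(0.030844 - (0.416136)) = 0.906981; f(w_3) = -0.002434

0.90698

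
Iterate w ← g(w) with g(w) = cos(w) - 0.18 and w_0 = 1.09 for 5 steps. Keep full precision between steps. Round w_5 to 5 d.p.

w_1 = g(1.090000) = 0.282485
w_2 = g(0.282485) = 0.780366
w_3 = g(0.780366) = 0.530656
w_4 = g(0.530656) = 0.682475
w_5 = g(0.682475) = 0.596014

0.59601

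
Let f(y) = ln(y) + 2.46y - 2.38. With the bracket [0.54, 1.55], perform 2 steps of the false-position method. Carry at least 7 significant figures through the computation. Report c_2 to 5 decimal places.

0.98030

f(0.540000) = -1.667786, f(1.550000) = 1.871255
step 1: c = 1.015966, f(c) = 0.135117 > 0 → new bracket [0.540000, 1.015966]
step 2: c = 0.980295, f(c) = 0.011625 > 0 → new bracket [0.540000, 0.980295]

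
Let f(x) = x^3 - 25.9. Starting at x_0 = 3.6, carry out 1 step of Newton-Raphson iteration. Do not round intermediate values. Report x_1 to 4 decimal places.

f'(x) = 3x^2
x_0 = 3.600000: f = 20.756000, f' = 38.880000 → x_1 = 3.600000 - (20.756000)/(38.880000) = 3.066152

3.0662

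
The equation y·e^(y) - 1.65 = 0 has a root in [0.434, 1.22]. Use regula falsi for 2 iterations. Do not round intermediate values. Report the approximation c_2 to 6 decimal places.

0.732032

f(0.434000) = -0.980156, f(1.220000) = 2.482369
step 1: c = 0.656497, f(c) = -0.384255 < 0 → new bracket [0.656497, 1.220000]
step 2: c = 0.732032, f(c) = -0.127886 < 0 → new bracket [0.732032, 1.220000]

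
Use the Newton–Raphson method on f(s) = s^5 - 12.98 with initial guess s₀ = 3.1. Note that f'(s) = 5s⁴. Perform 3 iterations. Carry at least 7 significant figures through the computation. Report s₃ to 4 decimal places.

1.7985

s_0 = 3.100000: f = 273.311510, f' = 461.760500 → s_1 = 3.100000 - (273.311510)/(461.760500) = 2.508110
s_1 = 2.508110: f = 86.270507, f' = 197.859174 → s_2 = 2.508110 - (86.270507)/(197.859174) = 2.072090
s_2 = 2.072090: f = 25.218221, f' = 92.173168 → s_3 = 2.072090 - (25.218221)/(92.173168) = 1.798494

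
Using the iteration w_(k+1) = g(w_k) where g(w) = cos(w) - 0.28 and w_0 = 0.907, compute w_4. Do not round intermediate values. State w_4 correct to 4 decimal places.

w_1 = g(0.907000) = 0.336111
w_2 = g(0.336111) = 0.664044
w_3 = g(0.664044) = 0.507506
w_4 = g(0.507506) = 0.593959

0.5940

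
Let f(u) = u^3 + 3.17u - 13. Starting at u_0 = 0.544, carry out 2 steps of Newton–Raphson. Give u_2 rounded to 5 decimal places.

f'(u) = 3u^2 + 3.17
u_0 = 0.544000: f = -11.114531, f' = 4.057808 → u_1 = 0.544000 - (-11.114531)/(4.057808) = 3.283048
u_1 = 3.283048: f = 32.793280, f' = 35.505212 → u_2 = 3.283048 - (32.793280)/(35.505212) = 2.359429

2.35943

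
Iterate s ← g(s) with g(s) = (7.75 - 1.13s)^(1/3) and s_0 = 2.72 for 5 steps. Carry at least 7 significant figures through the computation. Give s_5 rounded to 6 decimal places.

s_1 = g(2.720000) = 1.672260
s_2 = g(1.672260) = 1.802912
s_3 = g(1.802912) = 1.787643
s_4 = g(1.787643) = 1.789441
s_5 = g(1.789441) = 1.789229

1.789229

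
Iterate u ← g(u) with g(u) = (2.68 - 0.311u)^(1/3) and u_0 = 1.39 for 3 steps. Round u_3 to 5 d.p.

1.31446

u_1 = g(1.390000) = 1.309926
u_2 = g(1.309926) = 1.314746
u_3 = g(1.314746) = 1.314457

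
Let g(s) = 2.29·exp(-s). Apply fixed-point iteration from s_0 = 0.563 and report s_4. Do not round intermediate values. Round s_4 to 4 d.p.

0.6693

s_1 = g(0.563000) = 1.304150
s_2 = g(1.304150) = 0.621513
s_3 = g(0.621513) = 1.230030
s_4 = g(1.230030) = 0.669330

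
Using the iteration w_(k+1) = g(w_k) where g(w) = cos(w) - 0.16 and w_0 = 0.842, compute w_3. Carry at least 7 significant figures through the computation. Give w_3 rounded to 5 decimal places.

0.59529

w_1 = g(0.842000) = 0.505972
w_2 = g(0.505972) = 0.714704
w_3 = g(0.714704) = 0.595287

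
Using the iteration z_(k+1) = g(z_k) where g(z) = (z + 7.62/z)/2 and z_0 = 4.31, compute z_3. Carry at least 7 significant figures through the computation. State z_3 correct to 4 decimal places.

z_1 = g(4.310000) = 3.038991
z_2 = g(3.038991) = 2.773201
z_3 = g(2.773201) = 2.760464

2.7605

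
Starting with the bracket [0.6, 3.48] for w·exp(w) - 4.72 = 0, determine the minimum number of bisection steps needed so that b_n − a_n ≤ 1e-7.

25

Initial width b − a = 3.48 − 0.6 = 2.880000.
After n steps the width is (b−a)/2^n; need (b−a)/2^n ≤ 1e-7.
So n ≥ log₂(2.880000/1e-7) = log₂(28800000.0000) ≈ 24.7796.
Hence n = 25.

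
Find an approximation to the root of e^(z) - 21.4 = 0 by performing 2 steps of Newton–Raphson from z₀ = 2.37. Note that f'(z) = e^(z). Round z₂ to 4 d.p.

Newton update: z ← z − f(z)/f'(z).
z_0 = 2.370000: f = -10.702608, f' = 10.697392 → z_1 = 2.370000 - (-10.702608)/(10.697392) = 3.370488
z_1 = 3.370488: f = 7.692708, f' = 29.092708 → z_2 = 3.370488 - (7.692708)/(29.092708) = 3.106067

3.1061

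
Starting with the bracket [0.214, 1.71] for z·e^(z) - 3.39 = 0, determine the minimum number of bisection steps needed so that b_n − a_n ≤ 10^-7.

Initial width b − a = 1.71 − 0.214 = 1.496000.
After n steps the width is (b−a)/2^n; need (b−a)/2^n ≤ 10^-7.
So n ≥ log₂(1.496000/10^-7) = log₂(14960000.0000) ≈ 23.8346.
Hence n = 24.

24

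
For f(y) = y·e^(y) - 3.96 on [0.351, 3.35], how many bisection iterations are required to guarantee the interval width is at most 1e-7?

25

Initial width b − a = 3.35 − 0.351 = 2.999000.
After n steps the width is (b−a)/2^n; need (b−a)/2^n ≤ 1e-7.
So n ≥ log₂(2.999000/1e-7) = log₂(29990000.0000) ≈ 24.8380.
Hence n = 25.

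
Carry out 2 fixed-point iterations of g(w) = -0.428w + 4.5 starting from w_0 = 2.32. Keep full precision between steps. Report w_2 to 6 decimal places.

2.998987

w_1 = g(2.320000) = 3.507040
w_2 = g(3.507040) = 2.998987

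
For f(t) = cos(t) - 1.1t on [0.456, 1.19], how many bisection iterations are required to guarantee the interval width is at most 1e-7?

23

Initial width b − a = 1.19 − 0.456 = 0.734000.
After n steps the width is (b−a)/2^n; need (b−a)/2^n ≤ 1e-7.
So n ≥ log₂(0.734000/1e-7) = log₂(7340000.0000) ≈ 22.8073.
Hence n = 23.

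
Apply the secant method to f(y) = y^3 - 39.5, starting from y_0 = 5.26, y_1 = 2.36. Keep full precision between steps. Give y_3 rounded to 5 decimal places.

3.60734

f(y_0) = 106.031576, f(y_1) = -26.355744
y_2 = 2.360000 - (-26.355744)·(2.360000 - 5.260000)/(-26.355744 - (106.031576)) = 2.937334; f(y_2) = -14.156893
y_3 = 2.937334 - (-14.156893)·(2.937334 - 2.360000)/(-14.156893 - (-26.355744)) = 3.607335; f(y_3) = 7.441782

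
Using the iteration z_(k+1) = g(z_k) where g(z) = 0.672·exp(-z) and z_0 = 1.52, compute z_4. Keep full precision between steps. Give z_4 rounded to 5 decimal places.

0.46131

z_1 = g(1.520000) = 0.146974
z_2 = g(0.146974) = 0.580148
z_3 = g(0.580148) = 0.376196
z_4 = g(0.376196) = 0.461306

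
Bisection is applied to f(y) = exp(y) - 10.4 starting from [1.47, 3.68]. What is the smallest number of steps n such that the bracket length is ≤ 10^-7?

Initial width b − a = 3.68 − 1.47 = 2.210000.
After n steps the width is (b−a)/2^n; need (b−a)/2^n ≤ 10^-7.
So n ≥ log₂(2.210000/10^-7) = log₂(22100000.0000) ≈ 24.3975.
Hence n = 25.

25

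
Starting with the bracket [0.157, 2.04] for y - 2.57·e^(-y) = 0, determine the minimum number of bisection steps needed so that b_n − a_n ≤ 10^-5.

18

Initial width b − a = 2.04 − 0.157 = 1.883000.
After n steps the width is (b−a)/2^n; need (b−a)/2^n ≤ 10^-5.
So n ≥ log₂(1.883000/10^-5) = log₂(188300.0000) ≈ 17.5227.
Hence n = 18.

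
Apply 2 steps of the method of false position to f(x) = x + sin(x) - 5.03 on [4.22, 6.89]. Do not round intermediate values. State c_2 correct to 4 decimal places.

False-position update: c = (a·f(b) − b·f(a))/(f(b) − f(a)); replace the endpoint whose sign matches f(c).
f(4.220000) = -1.691206, f(6.890000) = 2.430254
step 1: c = 5.315612, f(c) = -0.537900 < 0 → new bracket [5.315612, 6.890000]
step 2: c = 5.600928, f(c) = -0.059618 < 0 → new bracket [5.600928, 6.890000]

5.6009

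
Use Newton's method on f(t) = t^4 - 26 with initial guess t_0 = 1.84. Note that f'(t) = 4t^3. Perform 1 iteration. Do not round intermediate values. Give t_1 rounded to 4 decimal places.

2.4234

t_0 = 1.840000: f = -14.537713, f' = 24.918016 → t_1 = 1.840000 - (-14.537713)/(24.918016) = 2.423422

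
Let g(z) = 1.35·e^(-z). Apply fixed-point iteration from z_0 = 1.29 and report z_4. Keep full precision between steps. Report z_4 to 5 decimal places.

z_1 = g(1.290000) = 0.371616
z_2 = g(0.371616) = 0.930986
z_3 = g(0.930986) = 0.532123
z_4 = g(0.532123) = 0.792932

0.79293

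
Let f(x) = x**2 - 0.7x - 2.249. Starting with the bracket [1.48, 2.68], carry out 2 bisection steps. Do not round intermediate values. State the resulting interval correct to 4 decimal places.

[1.7800, 2.0800]

f(1.480000) = -1.094600, f(2.680000) = 3.057400 (opposite signs)
step 1: m = 2.080000, f(m) = 0.621400 > 0 → root in [1.480000, 2.080000]
step 2: m = 1.780000, f(m) = -0.326600 < 0 → root in [1.780000, 2.080000]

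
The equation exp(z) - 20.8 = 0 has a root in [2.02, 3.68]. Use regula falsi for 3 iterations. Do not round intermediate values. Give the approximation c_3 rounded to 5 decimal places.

3.00608

False-position update: c = (a·f(b) − b·f(a))/(f(b) − f(a)); replace the endpoint whose sign matches f(c).
f(2.020000) = -13.261675, f(3.680000) = 18.846394
step 1: c = 2.705634, f(c) = -5.836201 < 0 → new bracket [2.705634, 3.680000]
step 2: c = 2.936023, f(c) = -1.959236 < 0 → new bracket [2.936023, 3.680000]
step 3: c = 3.006082, f(c) = -0.591929 < 0 → new bracket [3.006082, 3.680000]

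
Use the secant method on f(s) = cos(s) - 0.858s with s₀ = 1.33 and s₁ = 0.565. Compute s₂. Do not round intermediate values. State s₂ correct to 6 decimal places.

0.783032

f(s_0) = -0.902664, f(s_1) = 0.359819
s_2 = 0.565000 - (0.359819)·(0.565000 - 1.330000)/(0.359819 - (-0.902664)) = 0.783032; f(s_2) = 0.036937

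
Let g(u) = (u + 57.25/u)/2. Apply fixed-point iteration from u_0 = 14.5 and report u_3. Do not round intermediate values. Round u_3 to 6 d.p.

7.567811

u_1 = g(14.500000) = 9.224138
u_2 = g(9.224138) = 7.715340
u_3 = g(7.715340) = 7.567811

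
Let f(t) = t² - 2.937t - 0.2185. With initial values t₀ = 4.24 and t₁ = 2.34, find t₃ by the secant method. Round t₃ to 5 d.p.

f(t_0) = 5.306220, f(t_1) = -1.615480
t_2 = 2.340000 - (-1.615480)·(2.340000 - 4.240000)/(-1.615480 - (5.306220)) = 2.783448; f(t_2) = -0.645905
t_3 = 2.783448 - (-0.645905)·(2.783448 - 2.340000)/(-0.645905 - (-1.615480)) = 3.078861; f(t_3) = 0.218269

3.07886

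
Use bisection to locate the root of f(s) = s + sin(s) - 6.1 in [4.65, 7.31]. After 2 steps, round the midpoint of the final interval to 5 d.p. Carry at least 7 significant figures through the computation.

6.31250

f(4.650000) = -2.448054, f(7.310000) = 2.065655 (opposite signs)
step 1: m = 5.980000, f(m) = -0.418562 < 0 → root in [5.980000, 7.310000]
step 2: m = 6.645000, f(m) = 0.898972 > 0 → root in [5.980000, 6.645000]
Midpoint of [5.980000, 6.645000] = 6.312500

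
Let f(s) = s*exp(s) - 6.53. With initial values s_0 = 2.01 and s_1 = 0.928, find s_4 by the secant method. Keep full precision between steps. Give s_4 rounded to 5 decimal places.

f(s_0) = 8.471268, f(s_1) = -4.182675
s_2 = 0.928000 - (-4.182675)·(0.928000 - 2.010000)/(-4.182675 - (8.471268)) = 1.285648; f(s_2) = -1.879799
s_3 = 1.285648 - (-1.879799)·(1.285648 - 0.928000)/(-1.879799 - (-4.182675)) = 1.577590; f(s_3) = 1.110689
s_4 = 1.577590 - (1.110689)·(1.577590 - 1.285648)/(1.110689 - (-1.879799)) = 1.469160; f(s_4) = -0.145640

1.46916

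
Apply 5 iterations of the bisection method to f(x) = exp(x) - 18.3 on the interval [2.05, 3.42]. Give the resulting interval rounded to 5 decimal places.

f(2.050000) = -10.532099, f(3.420000) = 12.269415 (opposite signs)
step 1: m = 2.735000, f(m) = -2.890257 < 0 → root in [2.735000, 3.420000]
step 2: m = 3.077500, f(m) = 3.404074 > 0 → root in [2.735000, 3.077500]
step 3: m = 2.906250, f(m) = -0.011911 < 0 → root in [2.906250, 3.077500]
step 4: m = 2.991875, f(m) = 1.623003 > 0 → root in [2.906250, 2.991875]
step 5: m = 2.949063, f(m) = 0.788050 > 0 → root in [2.906250, 2.949063]

[2.90625, 2.94906]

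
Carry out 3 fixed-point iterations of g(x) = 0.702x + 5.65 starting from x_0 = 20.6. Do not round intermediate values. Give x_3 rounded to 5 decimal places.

19.52718

x_1 = g(20.600000) = 20.111200
x_2 = g(20.111200) = 19.768062
x_3 = g(19.768062) = 19.527180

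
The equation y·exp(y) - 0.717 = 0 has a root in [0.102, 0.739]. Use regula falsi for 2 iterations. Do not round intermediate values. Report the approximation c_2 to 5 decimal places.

0.43620

f(0.102000) = -0.604047, f(0.739000) = 0.830348
step 1: c = 0.370251, f(c) = -0.180840 < 0 → new bracket [0.370251, 0.739000]
step 2: c = 0.436198, f(c) = -0.042283 < 0 → new bracket [0.436198, 0.739000]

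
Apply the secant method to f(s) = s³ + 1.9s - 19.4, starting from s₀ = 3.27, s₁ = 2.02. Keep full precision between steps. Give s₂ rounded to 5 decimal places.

f(s_0) = 21.778783, f(s_1) = -7.319592
s_2 = 2.020000 - (-7.319592)·(2.020000 - 3.270000)/(-7.319592 - (21.778783)) = 2.334433; f(s_2) = -2.242903

2.33443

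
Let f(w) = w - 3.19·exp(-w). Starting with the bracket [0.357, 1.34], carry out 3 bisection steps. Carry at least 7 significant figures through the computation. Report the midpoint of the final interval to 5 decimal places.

1.03281

f(0.357000) = -1.875274, f(1.340000) = 0.504712 (opposite signs)
step 1: m = 0.848500, f(m) = -0.517000 < 0 → root in [0.848500, 1.340000]
step 2: m = 1.094250, f(m) = 0.026268 > 0 → root in [0.848500, 1.094250]
step 3: m = 0.971375, f(m) = -0.236238 < 0 → root in [0.971375, 1.094250]
Midpoint of [0.971375, 1.094250] = 1.032813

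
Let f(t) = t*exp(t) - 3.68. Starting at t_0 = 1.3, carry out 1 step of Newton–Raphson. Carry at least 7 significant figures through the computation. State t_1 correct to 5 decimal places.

f'(t) = (t+1)*exp(t)
t_0 = 1.300000: f = 1.090086, f' = 8.439382 → t_1 = 1.300000 - (1.090086)/(8.439382) = 1.170833

1.17083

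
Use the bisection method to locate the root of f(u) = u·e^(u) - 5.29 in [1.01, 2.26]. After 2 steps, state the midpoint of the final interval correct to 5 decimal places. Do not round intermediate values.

1.47875

f(1.010000) = -2.516943, f(2.260000) = 16.367782 (opposite signs)
step 1: m = 1.635000, f(m) = 3.096664 > 0 → root in [1.010000, 1.635000]
step 2: m = 1.322500, f(m) = -0.326933 < 0 → root in [1.322500, 1.635000]
Midpoint of [1.322500, 1.635000] = 1.478750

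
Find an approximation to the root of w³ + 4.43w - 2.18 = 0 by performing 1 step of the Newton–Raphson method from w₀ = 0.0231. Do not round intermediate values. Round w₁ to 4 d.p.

f'(w) = 3w² + 4.43
w_0 = 0.023100: f = -2.077655, f' = 4.431601 → w_1 = 0.023100 - (-2.077655)/(4.431601) = 0.491927

0.4919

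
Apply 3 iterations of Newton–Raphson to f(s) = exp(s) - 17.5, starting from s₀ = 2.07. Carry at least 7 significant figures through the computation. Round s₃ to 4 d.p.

f'(s) = exp(s)
s_0 = 2.070000: f = -9.575177, f' = 7.924823 → s_1 = 2.070000 - (-9.575177)/(7.924823) = 3.278251
s_1 = 3.278251: f = 9.029337, f' = 26.529337 → s_2 = 3.278251 - (9.029337)/(26.529337) = 2.937898
s_2 = 2.937898: f = 1.376132, f' = 18.876132 → s_3 = 2.937898 - (1.376132)/(18.876132) = 2.864995

2.8650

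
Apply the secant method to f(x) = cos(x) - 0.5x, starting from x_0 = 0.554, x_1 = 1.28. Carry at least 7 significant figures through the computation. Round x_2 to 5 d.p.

f(x_0) = 0.573427, f(x_1) = -0.353285
x_2 = 1.280000 - (-0.353285)·(1.280000 - 0.554000)/(-0.353285 - (0.573427)) = 1.003231; f(x_2) = 0.035965

1.00323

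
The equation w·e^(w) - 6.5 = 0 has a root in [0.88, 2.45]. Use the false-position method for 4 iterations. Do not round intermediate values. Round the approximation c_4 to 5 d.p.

f(0.880000) = -4.378408, f(2.450000) = 21.891449
step 1: c = 1.141673, f(c) = -2.924279 < 0 → new bracket [1.141673, 2.450000]
step 2: c = 1.295846, f(c) = -1.764871 < 0 → new bracket [1.295846, 2.450000]
step 3: c = 1.381951, f(c) = -0.996155 < 0 → new bracket [1.381951, 2.450000]
step 4: c = 1.428436, f(c) = -0.540320 < 0 → new bracket [1.428436, 2.450000]

1.42844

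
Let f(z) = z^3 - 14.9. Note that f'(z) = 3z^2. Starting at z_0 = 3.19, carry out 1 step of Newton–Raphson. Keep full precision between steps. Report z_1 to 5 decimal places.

z_0 = 3.190000: f = 17.561759, f' = 30.528300 → z_1 = 3.190000 - (17.561759)/(30.528300) = 2.614738

2.61474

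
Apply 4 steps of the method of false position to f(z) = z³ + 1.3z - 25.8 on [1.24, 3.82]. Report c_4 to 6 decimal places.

2.794751

f(1.240000) = -22.281376, f(3.820000) = 34.908968
step 1: c = 2.245169, f(c) = -11.563872 < 0 → new bracket [2.245169, 3.820000]
step 2: c = 2.637035, f(c) = -4.034030 < 0 → new bracket [2.637035, 3.820000]
step 3: c = 2.759576, f(c) = -1.197656 < 0 → new bracket [2.759576, 3.820000]
step 4: c = 2.794751, f(c) = -0.338061 < 0 → new bracket [2.794751, 3.820000]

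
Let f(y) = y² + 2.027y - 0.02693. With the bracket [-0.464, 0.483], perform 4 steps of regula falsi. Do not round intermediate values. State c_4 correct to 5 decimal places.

0.01245

f(-0.464000) = -0.752162, f(0.483000) = 1.185400
step 1: c = -0.096374, f(c) = -0.212993 < 0 → new bracket [-0.096374, 0.483000]
step 2: c = -0.008128, f(c) = -0.043340 < 0 → new bracket [-0.008128, 0.483000]
step 3: c = 0.009195, f(c) = -0.008208 < 0 → new bracket [0.009195, 0.483000]
step 4: c = 0.012453, f(c) = -0.001533 < 0 → new bracket [0.012453, 0.483000]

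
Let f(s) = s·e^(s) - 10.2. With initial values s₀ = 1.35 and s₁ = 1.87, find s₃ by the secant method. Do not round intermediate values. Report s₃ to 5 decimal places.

Secant update: s_(k+1) = s_k − f(s_k)·(s_k − s_(k-1))/(f(s_k) − f(s_(k-1))).
f(s_0) = -4.992476, f(s_1) = 1.933114
s_2 = 1.870000 - (1.933114)·(1.870000 - 1.350000)/(1.933114 - (-4.992476)) = 1.724854; f(s_2) = -0.520629
s_3 = 1.724854 - (-0.520629)·(1.724854 - 1.870000)/(-0.520629 - (1.933114)) = 1.755651; f(s_3) = -0.039673

1.75565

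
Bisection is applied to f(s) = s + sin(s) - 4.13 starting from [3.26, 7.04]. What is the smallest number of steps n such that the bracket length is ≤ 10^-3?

Initial width b − a = 7.04 − 3.26 = 3.780000.
After n steps the width is (b−a)/2^n; need (b−a)/2^n ≤ 10^-3.
So n ≥ log₂(3.780000/10^-3) = log₂(3780.0000) ≈ 11.8842.
Hence n = 12.

12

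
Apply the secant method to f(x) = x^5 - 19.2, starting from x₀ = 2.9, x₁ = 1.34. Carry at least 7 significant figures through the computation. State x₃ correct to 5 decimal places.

f(x_0) = 185.911490, f(x_1) = -14.879600
x_2 = 1.340000 - (-14.879600)·(1.340000 - 2.900000)/(-14.879600 - (185.911490)) = 1.455604; f(x_2) = -12.665451
x_3 = 1.455604 - (-12.665451)·(1.455604 - 1.340000)/(-12.665451 - (-14.879600)) = 2.116883; f(x_3) = 23.309375

2.11688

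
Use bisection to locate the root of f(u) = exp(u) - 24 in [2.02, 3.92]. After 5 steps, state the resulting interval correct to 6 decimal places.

[3.148125, 3.207500]

f(2.020000) = -16.461675, f(3.920000) = 26.400445 (opposite signs)
step 1: m = 2.970000, f(m) = -4.508080 < 0 → root in [2.970000, 3.920000]
step 2: m = 3.445000, f(m) = 7.343283 > 0 → root in [2.970000, 3.445000]
step 3: m = 3.207500, f(m) = 0.717216 > 0 → root in [2.970000, 3.207500]
step 4: m = 3.088750, f(m) = -2.050376 < 0 → root in [3.088750, 3.207500]
step 5: m = 3.148125, f(m) = -0.707650 < 0 → root in [3.148125, 3.207500]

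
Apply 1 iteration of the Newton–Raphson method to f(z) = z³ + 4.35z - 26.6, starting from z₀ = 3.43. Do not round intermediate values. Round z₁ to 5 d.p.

2.70672

f'(z) = 3z² + 4.35
z_0 = 3.430000: f = 28.674107, f' = 39.644700 → z_1 = 3.430000 - (28.674107)/(39.644700) = 2.706723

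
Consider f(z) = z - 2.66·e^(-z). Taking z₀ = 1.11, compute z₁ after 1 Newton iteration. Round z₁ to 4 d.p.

f'(z) = 1 + 2.66·e^(-z)
z_0 = 1.110000: f = 0.233373, f' = 1.876627 → z_1 = 1.110000 - (0.233373)/(1.876627) = 0.985642

0.9856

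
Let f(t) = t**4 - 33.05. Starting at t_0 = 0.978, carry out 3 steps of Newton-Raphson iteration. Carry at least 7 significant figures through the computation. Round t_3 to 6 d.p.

Newton update: t ← t − f(t)/f'(t).
f'(t) = 4t**3
t_0 = 0.978000: f = -32.135138, f' = 3.741765 → t_1 = 0.978000 - (-32.135138)/(3.741765) = 9.566229
t_1 = 9.566229: f = 8341.531243, f' = 3501.727255 → t_2 = 9.566229 - (8341.531243)/(3501.727255) = 7.184110
t_2 = 7.184110: f = 2630.690352, f' = 1483.128938 → t_3 = 7.184110 - (2630.690352)/(1483.128938) = 5.410366

5.410366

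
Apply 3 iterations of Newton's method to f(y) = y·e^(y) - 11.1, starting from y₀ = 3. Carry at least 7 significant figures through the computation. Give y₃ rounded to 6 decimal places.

1.830675

f'(y) = (y + 1)·e^(y)
y_0 = 3.000000: f = 49.156611, f' = 80.342148 → y_1 = 3.000000 - (49.156611)/(80.342148) = 2.388159
y_1 = 2.388159: f = 14.915225, f' = 36.908647 → y_2 = 2.388159 - (14.915225)/(36.908647) = 1.984047
y_2 = 1.984047: f = 3.328219, f' = 21.700334 → y_3 = 1.984047 - (3.328219)/(21.700334) = 1.830675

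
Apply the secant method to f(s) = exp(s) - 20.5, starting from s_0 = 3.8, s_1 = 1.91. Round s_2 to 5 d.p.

f(s_0) = 24.201184, f(s_1) = -13.746911
s_2 = 1.910000 - (-13.746911)·(1.910000 - 3.800000)/(-13.746911 - (24.201184)) = 2.594663; f(s_2) = -7.107925

2.59466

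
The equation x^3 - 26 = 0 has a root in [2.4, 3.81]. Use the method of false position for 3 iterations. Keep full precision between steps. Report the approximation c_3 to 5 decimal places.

f(2.400000) = -12.176000, f(3.810000) = 29.306341
step 1: c = 2.813867, f(c) = -3.720237 < 0 → new bracket [2.813867, 3.810000]
step 2: c = 2.926075, f(c) = -0.947198 < 0 → new bracket [2.926075, 3.810000]
step 3: c = 2.953749, f(c) = -0.229613 < 0 → new bracket [2.953749, 3.810000]

2.95375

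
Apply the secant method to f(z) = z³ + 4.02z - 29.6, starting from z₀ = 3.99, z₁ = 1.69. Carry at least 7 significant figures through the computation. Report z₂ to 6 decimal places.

Secant update: z_(k+1) = z_k − f(z_k)·(z_k − z_(k-1))/(f(z_k) − f(z_(k-1))).
f(z_0) = 49.960999, f(z_1) = -17.979391
z_2 = 1.690000 - (-17.979391)·(1.690000 - 3.990000)/(-17.979391 - (49.960999)) = 2.298660; f(z_2) = -8.213640

2.298660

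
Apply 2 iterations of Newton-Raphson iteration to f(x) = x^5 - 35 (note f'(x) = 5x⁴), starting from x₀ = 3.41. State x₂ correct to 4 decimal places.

2.3411

Newton update: x ← x − f(x)/f'(x).
x_0 = 3.410000: f = 426.075340, f' = 676.063548 → x_1 = 3.410000 - (426.075340)/(676.063548) = 2.779770
x_1 = 2.779770: f = 130.975711, f' = 298.542135 → x_2 = 2.779770 - (130.975711)/(298.542135) = 2.341053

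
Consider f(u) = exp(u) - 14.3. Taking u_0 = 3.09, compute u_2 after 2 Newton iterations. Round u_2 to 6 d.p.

2.663408

Newton update: u ← u − f(u)/f'(u).
f'(u) = exp(u)
u_0 = 3.090000: f = 7.677078, f' = 21.977078 → u_1 = 3.090000 - (7.677078)/(21.977078) = 2.740678
u_1 = 2.740678: f = 1.197488, f' = 15.497488 → u_2 = 2.740678 - (1.197488)/(15.497488) = 2.663408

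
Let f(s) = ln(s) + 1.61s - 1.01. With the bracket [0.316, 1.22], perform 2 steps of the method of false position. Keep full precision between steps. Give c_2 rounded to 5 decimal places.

False-position update: c = (a·f(b) − b·f(a))/(f(b) − f(a)); replace the endpoint whose sign matches f(c).
f(0.316000) = -1.653253, f(1.220000) = 1.153051
step 1: c = 0.848566, f(c) = 0.191983 > 0 → new bracket [0.316000, 0.848566]
step 2: c = 0.793156, f(c) = 0.035246 > 0 → new bracket [0.316000, 0.793156]

0.79316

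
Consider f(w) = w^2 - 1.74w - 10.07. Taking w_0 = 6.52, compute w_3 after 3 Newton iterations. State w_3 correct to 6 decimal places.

f'(w) = 2w - 1.74
w_0 = 6.520000: f = 21.095600, f' = 11.300000 → w_1 = 6.520000 - (21.095600)/(11.300000) = 4.653133
w_1 = 4.653133: f = 3.485193, f' = 7.566265 → w_2 = 4.653133 - (3.485193)/(7.566265) = 4.192510
w_2 = 4.192510: f = 0.212173, f' = 6.645020 → w_3 = 4.192510 - (0.212173)/(6.645020) = 4.160580

4.160580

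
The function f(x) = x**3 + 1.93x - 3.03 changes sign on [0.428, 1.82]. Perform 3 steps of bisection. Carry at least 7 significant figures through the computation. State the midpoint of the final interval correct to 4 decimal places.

f(0.428000) = -2.125557, f(1.820000) = 6.511168 (opposite signs)
step 1: m = 1.124000, f(m) = 0.559355 > 0 → root in [0.428000, 1.124000]
step 2: m = 0.776000, f(m) = -1.065031 < 0 → root in [0.776000, 1.124000]
step 3: m = 0.950000, f(m) = -0.339125 < 0 → root in [0.950000, 1.124000]
Midpoint of [0.950000, 1.124000] = 1.037000

1.0370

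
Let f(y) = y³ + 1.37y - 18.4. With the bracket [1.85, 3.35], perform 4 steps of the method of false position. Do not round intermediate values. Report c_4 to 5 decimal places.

2.46335

f(1.850000) = -9.533875, f(3.350000) = 23.784875
step 1: c = 2.279212, f(c) = -3.437410 < 0 → new bracket [2.279212, 3.350000]
step 2: c = 2.414423, f(c) = -1.017518 < 0 → new bracket [2.414423, 3.350000]
step 3: c = 2.452805, f(c) = -0.282970 < 0 → new bracket [2.452805, 3.350000]
step 4: c = 2.463353, f(c) = -0.077312 < 0 → new bracket [2.463353, 3.350000]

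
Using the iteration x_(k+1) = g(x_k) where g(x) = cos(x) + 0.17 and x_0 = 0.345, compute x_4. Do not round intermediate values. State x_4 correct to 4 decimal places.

x_1 = g(0.345000) = 1.111075
x_2 = g(1.111075) = 0.613698
x_3 = g(0.613698) = 0.987524
x_4 = g(0.987524) = 0.720758

0.7208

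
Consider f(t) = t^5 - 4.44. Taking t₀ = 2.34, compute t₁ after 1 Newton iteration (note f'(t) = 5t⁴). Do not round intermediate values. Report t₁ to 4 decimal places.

t_0 = 2.340000: f = 65.718337, f' = 149.910977 → t_1 = 2.340000 - (65.718337)/(149.910977) = 1.901618

1.9016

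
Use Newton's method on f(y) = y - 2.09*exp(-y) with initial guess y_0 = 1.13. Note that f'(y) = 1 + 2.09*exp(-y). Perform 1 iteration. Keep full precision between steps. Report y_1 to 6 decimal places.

0.858464

Newton update: y ← y − f(y)/f'(y).
y_0 = 1.130000: f = 0.454860, f' = 1.675140 → y_1 = 1.130000 - (0.454860)/(1.675140) = 0.858464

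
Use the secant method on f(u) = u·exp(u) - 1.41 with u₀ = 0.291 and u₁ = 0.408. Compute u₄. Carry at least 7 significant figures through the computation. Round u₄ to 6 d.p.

Secant update: u_(k+1) = u_k − f(u_k)·(u_k − u_(k-1))/(f(u_k) − f(u_(k-1))).
f(u_0) = -1.020711, f(u_1) = -0.796447
u_2 = 0.408000 - (-0.796447)·(0.408000 - 0.291000)/(-0.796447 - (-1.020711)) = 0.823512; f(u_2) = 0.466361
u_3 = 0.823512 - (0.466361)·(0.823512 - 0.408000)/(0.466361 - (-0.796447)) = 0.670061; f(u_3) = -0.100461
u_4 = 0.670061 - (-0.100461)·(0.670061 - 0.823512)/(-0.100461 - (0.466361)) = 0.697258; f(u_4) = -0.009739

0.697258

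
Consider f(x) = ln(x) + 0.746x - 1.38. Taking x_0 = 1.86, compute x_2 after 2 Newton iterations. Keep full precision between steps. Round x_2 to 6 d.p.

1.399256

f'(x) = 1/x + 0.746
x_0 = 1.860000: f = 0.628136, f' = 1.283634 → x_1 = 1.860000 - (0.628136)/(1.283634) = 1.370658
x_1 = 1.370658: f = -0.042199, f' = 1.475577 → x_2 = 1.370658 - (-0.042199)/(1.475577) = 1.399256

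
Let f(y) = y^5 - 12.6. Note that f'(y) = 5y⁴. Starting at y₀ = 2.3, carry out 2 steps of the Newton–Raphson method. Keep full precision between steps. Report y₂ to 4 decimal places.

1.7256

y_0 = 2.300000: f = 51.763430, f' = 139.920500 → y_1 = 2.300000 - (51.763430)/(139.920500) = 1.930051
y_1 = 1.930051: f = 14.182066, f' = 69.381753 → y_2 = 1.930051 - (14.182066)/(69.381753) = 1.725645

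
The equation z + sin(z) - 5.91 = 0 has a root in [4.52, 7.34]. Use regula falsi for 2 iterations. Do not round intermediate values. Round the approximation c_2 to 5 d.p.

False-position update: c = (a·f(b) − b·f(a))/(f(b) − f(a)); replace the endpoint whose sign matches f(c).
f(4.520000) = -2.371550, f(7.340000) = 2.300794
step 1: c = 5.951353, f(c) = -0.284424 < 0 → new bracket [5.951353, 7.340000]
step 2: c = 6.104131, f(c) = 0.016031 > 0 → new bracket [5.951353, 6.104131]

6.10413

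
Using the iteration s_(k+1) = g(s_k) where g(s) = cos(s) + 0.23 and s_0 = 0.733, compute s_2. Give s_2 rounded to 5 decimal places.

0.79268

s_1 = g(0.733000) = 0.973170
s_2 = g(0.973170) = 0.792681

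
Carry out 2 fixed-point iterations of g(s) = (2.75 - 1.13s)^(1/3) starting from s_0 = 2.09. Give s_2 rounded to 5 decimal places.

s_1 = g(2.090000) = 0.729551
s_2 = g(0.729551) = 1.244102

1.24410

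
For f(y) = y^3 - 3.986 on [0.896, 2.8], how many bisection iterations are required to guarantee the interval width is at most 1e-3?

11

Initial width b − a = 2.8 − 0.896 = 1.904000.
After n steps the width is (b−a)/2^n; need (b−a)/2^n ≤ 1e-3.
So n ≥ log₂(1.904000/1e-3) = log₂(1904.0000) ≈ 10.8948.
Hence n = 11.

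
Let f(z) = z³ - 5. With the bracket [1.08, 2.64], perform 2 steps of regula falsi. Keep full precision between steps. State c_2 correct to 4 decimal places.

f(1.080000) = -3.740288, f(2.640000) = 13.399744
step 1: c = 1.420422, f(c) = -2.134157 < 0 → new bracket [1.420422, 2.640000]
step 2: c = 1.587976, f(c) = -0.995648 < 0 → new bracket [1.587976, 2.640000]

1.5880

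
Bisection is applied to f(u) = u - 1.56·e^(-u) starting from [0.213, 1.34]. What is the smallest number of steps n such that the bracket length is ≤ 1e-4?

14

Initial width b − a = 1.34 − 0.213 = 1.127000.
After n steps the width is (b−a)/2^n; need (b−a)/2^n ≤ 1e-4.
So n ≥ log₂(1.127000/1e-4) = log₂(11270.0000) ≈ 13.4602.
Hence n = 14.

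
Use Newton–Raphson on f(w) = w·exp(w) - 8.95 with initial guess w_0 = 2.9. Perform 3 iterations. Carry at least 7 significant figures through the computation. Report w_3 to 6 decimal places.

Newton update: w ← w − f(w)/f'(w).
f'(w) = (w + 1)·exp(w)
w_0 = 2.900000: f = 43.755022, f' = 70.879167 → w_1 = 2.900000 - (43.755022)/(70.879167) = 2.282681
w_1 = 2.282681: f = 13.426971, f' = 32.179902 → w_2 = 2.282681 - (13.426971)/(32.179902) = 1.865434
w_2 = 1.865434: f = 3.098358, f' = 18.507098 → w_3 = 1.865434 - (3.098358)/(18.507098) = 1.698020

1.698020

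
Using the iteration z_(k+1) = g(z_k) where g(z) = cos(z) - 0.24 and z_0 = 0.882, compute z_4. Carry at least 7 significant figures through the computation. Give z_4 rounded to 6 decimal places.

z_1 = g(0.882000) = 0.395608
z_2 = g(0.395608) = 0.682762
z_3 = g(0.682762) = 0.535833
z_4 = g(0.535833) = 0.619844

0.619844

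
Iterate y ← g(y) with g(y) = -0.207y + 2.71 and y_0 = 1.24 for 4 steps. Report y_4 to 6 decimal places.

y_1 = g(1.240000) = 2.453320
y_2 = g(2.453320) = 2.202163
y_3 = g(2.202163) = 2.254152
y_4 = g(2.254152) = 2.243390

2.243390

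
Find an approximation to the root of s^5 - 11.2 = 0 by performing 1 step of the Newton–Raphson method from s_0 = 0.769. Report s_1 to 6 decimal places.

Newton update: s ← s − f(s)/f'(s).
f'(s) = 5s^4
s_0 = 0.769000: f = -10.931075, f' = 1.748539 → s_1 = 0.769000 - (-10.931075)/(1.748539) = 7.020547

7.020547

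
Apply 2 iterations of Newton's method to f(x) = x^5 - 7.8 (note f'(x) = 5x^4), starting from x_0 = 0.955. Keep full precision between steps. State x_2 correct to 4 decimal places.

x_0 = 0.955000: f = -7.005641, f' = 4.158948 → x_1 = 0.955000 - (-7.005641)/(4.158948) = 2.639474
x_1 = 2.639474: f = 120.311221, f' = 242.683215 → x_2 = 2.639474 - (120.311221)/(242.683215) = 2.143720

2.1437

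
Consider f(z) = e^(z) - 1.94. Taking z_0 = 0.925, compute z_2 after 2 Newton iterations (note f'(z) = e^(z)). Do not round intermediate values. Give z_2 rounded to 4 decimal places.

0.6632

z_0 = 0.925000: f = 0.581868, f' = 2.521868 → z_1 = 0.925000 - (0.581868)/(2.521868) = 0.694271
z_1 = 0.694271: f = 0.062249, f' = 2.002249 → z_2 = 0.694271 - (0.062249)/(2.002249) = 0.663182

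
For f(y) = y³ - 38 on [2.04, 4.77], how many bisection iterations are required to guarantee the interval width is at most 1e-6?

22

Initial width b − a = 4.77 − 2.04 = 2.730000.
After n steps the width is (b−a)/2^n; need (b−a)/2^n ≤ 1e-6.
So n ≥ log₂(2.730000/1e-6) = log₂(2730000.0000) ≈ 21.3805.
Hence n = 22.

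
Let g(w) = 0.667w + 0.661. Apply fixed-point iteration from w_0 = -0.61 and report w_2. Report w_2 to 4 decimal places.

w_1 = g(-0.610000) = 0.254130
w_2 = g(0.254130) = 0.830505

0.8305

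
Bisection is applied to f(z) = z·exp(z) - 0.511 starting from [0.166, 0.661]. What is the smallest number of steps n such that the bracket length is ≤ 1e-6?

19

Initial width b − a = 0.661 − 0.166 = 0.495000.
After n steps the width is (b−a)/2^n; need (b−a)/2^n ≤ 1e-6.
So n ≥ log₂(0.495000/1e-6) = log₂(495000.0000) ≈ 18.9171.
Hence n = 19.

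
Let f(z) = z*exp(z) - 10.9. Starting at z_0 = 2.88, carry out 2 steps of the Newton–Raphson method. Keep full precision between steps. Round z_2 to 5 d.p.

Newton update: z ← z − f(z)/f'(z).
f'(z) = (z+1)*exp(z)
z_0 = 2.880000: f = 40.405107, f' = 69.119380 → z_1 = 2.880000 - (40.405107)/(69.119380) = 2.295430
z_1 = 2.295430: f = 11.890650, f' = 32.719356 → z_2 = 2.295430 - (11.890650)/(32.719356) = 1.932017

1.93202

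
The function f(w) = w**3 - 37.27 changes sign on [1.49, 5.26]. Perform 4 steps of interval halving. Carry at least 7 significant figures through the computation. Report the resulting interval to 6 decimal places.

[3.139375, 3.375000]

f(1.490000) = -33.962051, f(5.260000) = 108.261576 (opposite signs)
step 1: m = 3.375000, f(m) = 1.173359 > 0 → root in [1.490000, 3.375000]
step 2: m = 2.432500, f(m) = -22.876761 < 0 → root in [2.432500, 3.375000]
step 3: m = 2.903750, f(m) = -12.786265 < 0 → root in [2.903750, 3.375000]
step 4: m = 3.139375, f(m) = -6.329339 < 0 → root in [3.139375, 3.375000]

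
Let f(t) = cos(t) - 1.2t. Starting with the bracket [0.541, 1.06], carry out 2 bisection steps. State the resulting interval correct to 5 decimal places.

f(0.541000) = 0.207994, f(1.060000) = -0.783128 (opposite signs)
step 1: m = 0.800500, f(m) = -0.264252 < 0 → root in [0.541000, 0.800500]
step 2: m = 0.670750, f(m) = -0.021544 < 0 → root in [0.541000, 0.670750]

[0.54100, 0.67075]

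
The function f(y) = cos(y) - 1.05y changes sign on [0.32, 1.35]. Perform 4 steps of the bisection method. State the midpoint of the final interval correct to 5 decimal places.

0.73844

f(0.320000) = 0.613235, f(1.350000) = -1.198493 (opposite signs)
step 1: m = 0.835000, f(m) = -0.205572 < 0 → root in [0.320000, 0.835000]
step 2: m = 0.577500, f(m) = 0.231455 > 0 → root in [0.577500, 0.835000]
step 3: m = 0.706250, f(m) = 0.019238 > 0 → root in [0.706250, 0.835000]
step 4: m = 0.770625, f(m) = -0.091681 < 0 → root in [0.706250, 0.770625]
Midpoint of [0.706250, 0.770625] = 0.738438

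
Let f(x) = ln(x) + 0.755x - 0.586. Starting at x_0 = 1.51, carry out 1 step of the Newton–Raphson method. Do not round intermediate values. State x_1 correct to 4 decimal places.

0.8283

f'(x) = 1/x + 0.755
x_0 = 1.510000: f = 0.966160, f' = 1.417252 → x_1 = 1.510000 - (0.966160)/(1.417252) = 0.828286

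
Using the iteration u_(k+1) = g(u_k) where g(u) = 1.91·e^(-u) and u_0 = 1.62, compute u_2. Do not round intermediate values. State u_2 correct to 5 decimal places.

u_1 = g(1.620000) = 0.377987
u_2 = g(0.377987) = 1.308808

1.30881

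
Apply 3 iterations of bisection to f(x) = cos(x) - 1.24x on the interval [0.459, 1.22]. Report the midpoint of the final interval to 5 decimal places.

0.60169

f(0.459000) = 0.327336, f(1.220000) = -1.169154 (opposite signs)
step 1: m = 0.839500, f(m) = -0.373145 < 0 → root in [0.459000, 0.839500]
step 2: m = 0.649250, f(m) = -0.008533 < 0 → root in [0.459000, 0.649250]
step 3: m = 0.554125, f(m) = 0.163246 > 0 → root in [0.554125, 0.649250]
Midpoint of [0.554125, 0.649250] = 0.601687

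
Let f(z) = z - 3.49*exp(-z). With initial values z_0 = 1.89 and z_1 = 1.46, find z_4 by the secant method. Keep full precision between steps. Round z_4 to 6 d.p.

f(z_0) = 1.362759, f(z_1) = 0.649495
z_2 = 1.460000 - (0.649495)·(1.460000 - 1.890000)/(0.649495 - (1.362759)) = 1.068444; f(z_2) = -0.130521
z_3 = 1.068444 - (-0.130521)·(1.068444 - 1.460000)/(-0.130521 - (0.649495)) = 1.133963; f(z_3) = 0.011036
z_4 = 1.133963 - (0.011036)·(1.133963 - 1.068444)/(0.011036 - (-0.130521)) = 1.128855; f(z_4) = 0.000177

1.128855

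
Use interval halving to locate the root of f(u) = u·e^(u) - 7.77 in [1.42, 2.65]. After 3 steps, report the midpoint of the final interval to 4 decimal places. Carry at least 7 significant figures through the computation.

f(1.420000) = -1.895289, f(2.650000) = 29.738202 (opposite signs)
step 1: m = 2.035000, f(m) = 7.802333 > 0 → root in [1.420000, 2.035000]
step 2: m = 1.727500, f(m) = 1.949899 > 0 → root in [1.420000, 1.727500]
step 3: m = 1.573750, f(m) = -0.177117 < 0 → root in [1.573750, 1.727500]
Midpoint of [1.573750, 1.727500] = 1.650625

1.6506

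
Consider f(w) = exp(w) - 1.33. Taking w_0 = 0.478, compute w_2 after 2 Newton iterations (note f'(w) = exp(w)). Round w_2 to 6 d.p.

0.285330

w_0 = 0.478000: f = 0.282845, f' = 1.612845 → w_1 = 0.478000 - (0.282845)/(1.612845) = 0.302630
w_1 = 0.302630: f = 0.023413, f' = 1.353413 → w_2 = 0.302630 - (0.023413)/(1.353413) = 0.285330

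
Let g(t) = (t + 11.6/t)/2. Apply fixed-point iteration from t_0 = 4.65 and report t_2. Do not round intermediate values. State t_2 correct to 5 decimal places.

3.40975

t_1 = g(4.650000) = 3.572312
t_2 = g(3.572312) = 3.409754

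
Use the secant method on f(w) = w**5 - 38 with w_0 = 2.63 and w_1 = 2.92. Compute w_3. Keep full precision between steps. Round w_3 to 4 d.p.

Secant update: w_(k+1) = w_k − f(w_k)·(w_k − w_(k-1))/(f(w_k) − f(w_(k-1))).
f(w_0) = 87.828420, f(w_1) = 174.282531
w_2 = 2.920000 - (174.282531)·(2.920000 - 2.630000)/(174.282531 - (87.828420)) = 2.335390; f(w_2) = 31.469972
w_3 = 2.335390 - (31.469972)·(2.335390 - 2.920000)/(31.469972 - (174.282531)) = 2.206566; f(w_3) = 14.310014

2.2066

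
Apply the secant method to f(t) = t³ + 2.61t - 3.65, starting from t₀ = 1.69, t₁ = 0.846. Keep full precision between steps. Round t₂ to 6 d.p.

0.955891

Secant update: t_(k+1) = t_k − f(t_k)·(t_k − t_(k-1))/(f(t_k) − f(t_(k-1))).
f(t_0) = 5.587709, f(t_1) = -0.836444
t_2 = 0.846000 - (-0.836444)·(0.846000 - 1.690000)/(-0.836444 - (5.587709)) = 0.955891; f(t_2) = -0.281699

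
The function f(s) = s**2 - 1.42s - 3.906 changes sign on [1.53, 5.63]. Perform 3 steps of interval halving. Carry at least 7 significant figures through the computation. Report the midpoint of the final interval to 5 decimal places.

f(1.530000) = -3.737700, f(5.630000) = 19.796300 (opposite signs)
step 1: m = 3.580000, f(m) = 3.826800 > 0 → root in [1.530000, 3.580000]
step 2: m = 2.555000, f(m) = -1.006075 < 0 → root in [2.555000, 3.580000]
step 3: m = 3.067500, f(m) = 1.147706 > 0 → root in [2.555000, 3.067500]
Midpoint of [2.555000, 3.067500] = 2.811250

2.81125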